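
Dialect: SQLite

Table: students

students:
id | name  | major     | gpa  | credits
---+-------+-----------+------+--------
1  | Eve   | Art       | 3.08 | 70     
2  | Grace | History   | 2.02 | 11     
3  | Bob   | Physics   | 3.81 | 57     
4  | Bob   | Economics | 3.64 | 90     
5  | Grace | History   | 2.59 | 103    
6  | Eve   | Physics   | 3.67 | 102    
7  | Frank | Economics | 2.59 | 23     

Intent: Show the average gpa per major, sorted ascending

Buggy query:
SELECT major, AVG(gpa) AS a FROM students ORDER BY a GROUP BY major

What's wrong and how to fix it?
Bug: ORDER BY appears before GROUP BY; SQL clause order requires GROUP BY first

Fix: Reorder: SELECT … FROM … GROUP BY … ORDER BY …

Corrected query:
SELECT major, AVG(gpa) AS a FROM students GROUP BY major ORDER BY a

Result:
major     | a    
----------+------
History   | 2.305
Art       | 3.08 
Economics | 3.115
Physics   | 3.74 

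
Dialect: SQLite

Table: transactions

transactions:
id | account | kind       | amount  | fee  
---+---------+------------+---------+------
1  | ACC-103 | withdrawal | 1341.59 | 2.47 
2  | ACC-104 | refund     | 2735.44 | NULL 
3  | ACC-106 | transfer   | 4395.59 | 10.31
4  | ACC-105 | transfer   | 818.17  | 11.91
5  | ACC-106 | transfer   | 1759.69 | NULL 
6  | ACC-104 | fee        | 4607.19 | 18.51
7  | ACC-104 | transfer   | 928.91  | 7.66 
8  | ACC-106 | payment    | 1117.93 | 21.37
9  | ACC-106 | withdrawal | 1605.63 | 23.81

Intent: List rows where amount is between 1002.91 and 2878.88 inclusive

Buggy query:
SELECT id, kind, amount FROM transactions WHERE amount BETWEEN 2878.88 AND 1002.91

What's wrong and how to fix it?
Bug: BETWEEN expects the lower bound first; with 2878.88 AND 1002.91 the range is empty

Fix: Swap the bounds so the smaller value comes first

Corrected query:
SELECT id, kind, amount FROM transactions WHERE amount BETWEEN 1002.91 AND 2878.88

Result:
id | kind       | amount 
---+------------+--------
1  | withdrawal | 1341.59
2  | refund     | 2735.44
5  | transfer   | 1759.69
8  | payment    | 1117.93
9  | withdrawal | 1605.63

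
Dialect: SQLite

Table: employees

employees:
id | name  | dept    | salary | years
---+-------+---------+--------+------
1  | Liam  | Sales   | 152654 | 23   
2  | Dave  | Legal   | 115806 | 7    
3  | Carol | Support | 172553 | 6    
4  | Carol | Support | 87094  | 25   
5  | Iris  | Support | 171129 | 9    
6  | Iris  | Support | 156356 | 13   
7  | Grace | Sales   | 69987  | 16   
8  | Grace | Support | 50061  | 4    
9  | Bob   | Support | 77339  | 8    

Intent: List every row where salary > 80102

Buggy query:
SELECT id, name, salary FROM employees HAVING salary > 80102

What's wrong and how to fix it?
Bug: This is a non-aggregate query (no GROUP BY, no aggregates), so in SQLite the HAVING clause is invalid here; a row-level condition belongs in WHERE

Fix: Use WHERE for row-level filtering

Corrected query:
SELECT id, name, salary FROM employees WHERE salary > 80102

Result:
id | name  | salary
---+-------+-------
1  | Liam  | 152654
2  | Dave  | 115806
3  | Carol | 172553
4  | Carol | 87094 
5  | Iris  | 171129
6  | Iris  | 156356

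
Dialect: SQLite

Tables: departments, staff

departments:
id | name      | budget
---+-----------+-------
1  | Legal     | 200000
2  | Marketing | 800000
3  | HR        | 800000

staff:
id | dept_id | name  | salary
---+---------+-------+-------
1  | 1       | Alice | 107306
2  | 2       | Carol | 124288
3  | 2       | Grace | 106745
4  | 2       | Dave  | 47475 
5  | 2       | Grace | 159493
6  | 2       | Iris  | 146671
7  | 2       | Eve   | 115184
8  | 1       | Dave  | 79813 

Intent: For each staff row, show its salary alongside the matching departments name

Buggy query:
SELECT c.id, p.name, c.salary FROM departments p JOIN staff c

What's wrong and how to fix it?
Bug: Missing join condition: each staff row is matched to all departments rows instead of just its own

Fix: Add ON c.dept_id = p.id to the JOIN

Corrected query:
SELECT c.id, p.name, c.salary FROM departments p JOIN staff c ON c.dept_id = p.id

Result:
id | name      | salary
---+-----------+-------
1  | Legal     | 107306
2  | Marketing | 124288
3  | Marketing | 106745
4  | Marketing | 47475 
5  | Marketing | 159493
6  | Marketing | 146671
7  | Marketing | 115184
8  | Legal     | 79813 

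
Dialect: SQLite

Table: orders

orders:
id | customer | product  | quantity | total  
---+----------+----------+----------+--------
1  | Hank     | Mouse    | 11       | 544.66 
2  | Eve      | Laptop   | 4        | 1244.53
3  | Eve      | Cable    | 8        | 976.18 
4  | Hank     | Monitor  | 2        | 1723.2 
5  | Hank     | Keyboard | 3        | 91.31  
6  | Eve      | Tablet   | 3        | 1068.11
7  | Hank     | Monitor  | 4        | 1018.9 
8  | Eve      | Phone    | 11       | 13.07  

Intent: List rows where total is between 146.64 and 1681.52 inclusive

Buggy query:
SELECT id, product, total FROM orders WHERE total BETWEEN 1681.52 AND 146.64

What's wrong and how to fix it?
Bug: The bounds are reversed; BETWEEN a AND b requires a <= b to match anything

Fix: Write BETWEEN 146.64 AND 1681.52

Corrected query:
SELECT id, product, total FROM orders WHERE total BETWEEN 146.64 AND 1681.52

Result:
id | product | total  
---+---------+--------
1  | Mouse   | 544.66 
2  | Laptop  | 1244.53
3  | Cable   | 976.18 
6  | Tablet  | 1068.11
7  | Monitor | 1018.9 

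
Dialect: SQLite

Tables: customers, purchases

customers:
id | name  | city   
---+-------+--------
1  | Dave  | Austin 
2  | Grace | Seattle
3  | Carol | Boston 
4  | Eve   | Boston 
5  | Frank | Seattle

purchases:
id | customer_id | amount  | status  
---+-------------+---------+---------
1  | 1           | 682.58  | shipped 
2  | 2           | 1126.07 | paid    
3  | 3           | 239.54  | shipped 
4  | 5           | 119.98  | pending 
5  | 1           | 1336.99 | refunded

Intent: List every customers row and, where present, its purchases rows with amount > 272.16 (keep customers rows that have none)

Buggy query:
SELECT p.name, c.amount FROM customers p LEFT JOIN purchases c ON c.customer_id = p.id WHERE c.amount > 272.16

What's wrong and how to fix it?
Bug: Filtering c.amount in WHERE discards the NULL rows produced by LEFT JOIN, turning it into an inner join

Fix: Move the right-table condition into the ON clause so unmatched parents are kept

Corrected query:
SELECT p.name, c.amount FROM customers p LEFT JOIN purchases c ON c.customer_id = p.id AND c.amount > 272.16

Result:
name  | amount 
------+--------
Dave  | 682.58 
Dave  | 1336.99
Grace | 1126.07
Carol | NULL   
Eve   | NULL   
Frank | NULL   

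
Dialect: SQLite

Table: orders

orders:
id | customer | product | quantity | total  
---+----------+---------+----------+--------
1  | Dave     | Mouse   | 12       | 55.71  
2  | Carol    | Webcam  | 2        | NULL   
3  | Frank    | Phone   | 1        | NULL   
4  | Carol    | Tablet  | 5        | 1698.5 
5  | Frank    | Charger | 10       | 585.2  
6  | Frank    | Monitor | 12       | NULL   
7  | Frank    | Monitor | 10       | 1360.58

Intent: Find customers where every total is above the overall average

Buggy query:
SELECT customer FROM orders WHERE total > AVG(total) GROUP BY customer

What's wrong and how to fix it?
Bug: AVG() is an aggregate; it can't sit directly in WHERE

Fix: Use a subquery for AVG and a HAVING MIN(...) filter so the condition holds for every row in the group

Corrected query:
SELECT customer FROM orders GROUP BY customer HAVING MIN(total) > (SELECT AVG(total) FROM orders)

Result:
customer
--------
Carol   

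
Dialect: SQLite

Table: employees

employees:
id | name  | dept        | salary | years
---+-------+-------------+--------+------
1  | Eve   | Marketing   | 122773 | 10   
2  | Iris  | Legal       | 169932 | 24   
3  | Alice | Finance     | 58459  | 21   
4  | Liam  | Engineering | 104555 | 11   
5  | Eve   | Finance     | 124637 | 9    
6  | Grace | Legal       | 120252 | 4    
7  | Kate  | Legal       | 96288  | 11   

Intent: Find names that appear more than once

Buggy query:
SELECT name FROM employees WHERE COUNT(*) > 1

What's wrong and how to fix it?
Bug: COUNT(*) is an aggregate and cannot be used in WHERE

Fix: Group first, then use HAVING for the count condition

Corrected query:
SELECT name FROM employees GROUP BY name HAVING COUNT(*) > 1

Result:
name
----
Eve 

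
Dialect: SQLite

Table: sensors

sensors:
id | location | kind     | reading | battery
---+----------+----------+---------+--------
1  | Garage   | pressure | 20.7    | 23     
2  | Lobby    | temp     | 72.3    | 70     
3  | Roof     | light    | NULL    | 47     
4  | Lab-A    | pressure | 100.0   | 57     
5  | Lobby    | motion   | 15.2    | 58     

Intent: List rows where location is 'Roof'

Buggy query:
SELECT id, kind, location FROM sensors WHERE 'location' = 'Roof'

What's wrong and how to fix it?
Bug: Single quotes denote string literals in SQL; the column name is being compared as a constant string

Fix: Reference the column as location without single quotes

Corrected query:
SELECT id, kind, location FROM sensors WHERE location = 'Roof'

Result:
id | kind  | location
---+-------+---------
3  | light | Roof    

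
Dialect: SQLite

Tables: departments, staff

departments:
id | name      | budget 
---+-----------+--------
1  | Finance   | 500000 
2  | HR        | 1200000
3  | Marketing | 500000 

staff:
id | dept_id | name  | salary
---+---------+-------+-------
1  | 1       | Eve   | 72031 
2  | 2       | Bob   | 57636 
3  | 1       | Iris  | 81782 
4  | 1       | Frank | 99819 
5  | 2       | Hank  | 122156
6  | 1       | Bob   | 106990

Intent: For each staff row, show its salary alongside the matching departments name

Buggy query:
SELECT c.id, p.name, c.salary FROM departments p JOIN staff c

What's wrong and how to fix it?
Bug: Missing join condition: each staff row is matched to all departments rows instead of just its own

Fix: Specify the join condition linking the foreign key to the parent id

Corrected query:
SELECT c.id, p.name, c.salary FROM departments p JOIN staff c ON c.dept_id = p.id

Result:
id | name    | salary
---+---------+-------
1  | Finance | 72031 
2  | HR      | 57636 
3  | Finance | 81782 
4  | Finance | 99819 
5  | HR      | 122156
6  | Finance | 106990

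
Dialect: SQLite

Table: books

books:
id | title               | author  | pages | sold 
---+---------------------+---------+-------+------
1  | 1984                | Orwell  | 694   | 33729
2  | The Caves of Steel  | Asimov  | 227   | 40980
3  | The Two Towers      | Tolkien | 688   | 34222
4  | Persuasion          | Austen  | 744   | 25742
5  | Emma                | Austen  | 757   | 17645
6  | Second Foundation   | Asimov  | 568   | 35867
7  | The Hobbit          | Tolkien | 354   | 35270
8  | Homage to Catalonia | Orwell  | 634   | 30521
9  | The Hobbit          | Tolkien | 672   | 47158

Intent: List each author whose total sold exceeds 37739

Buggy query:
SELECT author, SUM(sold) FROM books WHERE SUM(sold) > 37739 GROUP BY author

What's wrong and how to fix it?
Bug: SUM(sold) is an aggregate, but WHERE filters rows before aggregation

Fix: Move the aggregate condition to a HAVING clause

Corrected query:
SELECT author, SUM(sold) FROM books GROUP BY author HAVING SUM(sold) > 37739

Result:
author  | SUM(sold)
--------+----------
Asimov  | 76847    
Austen  | 43387    
Orwell  | 64250    
Tolkien | 116650   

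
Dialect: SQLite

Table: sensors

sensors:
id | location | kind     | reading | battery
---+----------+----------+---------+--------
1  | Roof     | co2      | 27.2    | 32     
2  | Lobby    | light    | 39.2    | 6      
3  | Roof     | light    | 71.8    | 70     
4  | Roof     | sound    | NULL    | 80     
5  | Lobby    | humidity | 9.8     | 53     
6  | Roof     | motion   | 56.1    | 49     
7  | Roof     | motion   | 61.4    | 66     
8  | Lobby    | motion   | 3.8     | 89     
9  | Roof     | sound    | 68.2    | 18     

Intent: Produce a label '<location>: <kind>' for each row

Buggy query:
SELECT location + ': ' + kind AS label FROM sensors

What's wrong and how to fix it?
Bug: SQLite uses || for string concatenation; + coerces text to numbers (yielding 0)

Fix: Use the || operator for string concatenation

Corrected query:
SELECT location || ': ' || kind AS label FROM sensors

Result:
label          
---------------
Roof: co2      
Lobby: light   
Roof: light    
Roof: sound    
Lobby: humidity
Roof: motion   
Roof: motion   
Lobby: motion  
Roof: sound    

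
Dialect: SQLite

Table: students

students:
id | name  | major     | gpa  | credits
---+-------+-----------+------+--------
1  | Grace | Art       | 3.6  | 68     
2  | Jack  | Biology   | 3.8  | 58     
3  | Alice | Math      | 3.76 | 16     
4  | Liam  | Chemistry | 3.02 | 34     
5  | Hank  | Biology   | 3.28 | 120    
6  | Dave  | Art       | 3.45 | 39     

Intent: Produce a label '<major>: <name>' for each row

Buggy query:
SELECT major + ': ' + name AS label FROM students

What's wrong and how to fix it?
Bug: '+' is numeric addition; on text columns SQLite converts them to 0 instead of concatenating

Fix: Use the || operator for string concatenation

Corrected query:
SELECT major || ': ' || name AS label FROM students

Result:
label          
---------------
Art: Grace     
Biology: Jack  
Math: Alice    
Chemistry: Liam
Biology: Hank  
Art: Dave      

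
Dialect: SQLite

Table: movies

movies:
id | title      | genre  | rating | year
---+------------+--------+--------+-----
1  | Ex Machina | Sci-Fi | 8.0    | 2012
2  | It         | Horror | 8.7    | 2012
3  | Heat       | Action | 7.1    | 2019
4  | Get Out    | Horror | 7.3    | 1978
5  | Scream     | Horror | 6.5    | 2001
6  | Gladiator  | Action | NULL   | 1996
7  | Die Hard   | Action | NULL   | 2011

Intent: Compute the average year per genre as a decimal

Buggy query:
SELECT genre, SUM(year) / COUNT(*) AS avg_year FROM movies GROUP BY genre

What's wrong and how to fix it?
Bug: Both operands are integers, so '/' performs integer division and truncates

Fix: Cast one side to REAL so the division keeps the fractional part

Corrected query:
SELECT genre, SUM(year) * 1.0 / COUNT(*) AS avg_year FROM movies GROUP BY genre

Result:
genre  | avg_year   
-------+------------
Action | 2008.666667
Horror | 1997       
Sci-Fi | 2012       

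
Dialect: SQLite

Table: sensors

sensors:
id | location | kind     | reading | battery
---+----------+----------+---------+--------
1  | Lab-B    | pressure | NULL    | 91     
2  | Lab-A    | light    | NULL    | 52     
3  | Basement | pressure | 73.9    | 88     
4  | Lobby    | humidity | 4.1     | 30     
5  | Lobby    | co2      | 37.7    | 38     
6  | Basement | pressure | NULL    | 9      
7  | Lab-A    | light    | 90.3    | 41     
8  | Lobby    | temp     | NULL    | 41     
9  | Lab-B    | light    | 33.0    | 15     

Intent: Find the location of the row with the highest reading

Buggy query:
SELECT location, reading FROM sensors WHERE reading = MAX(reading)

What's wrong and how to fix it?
Bug: WHERE is evaluated per row; an aggregate over the whole table isn't defined there

Fix: Wrap MAX in a scalar subquery so WHERE compares against a single value

Corrected query:
SELECT location, reading FROM sensors WHERE reading = (SELECT MAX(reading) FROM sensors)

Result:
location | reading
---------+--------
Lab-A    | 90.3   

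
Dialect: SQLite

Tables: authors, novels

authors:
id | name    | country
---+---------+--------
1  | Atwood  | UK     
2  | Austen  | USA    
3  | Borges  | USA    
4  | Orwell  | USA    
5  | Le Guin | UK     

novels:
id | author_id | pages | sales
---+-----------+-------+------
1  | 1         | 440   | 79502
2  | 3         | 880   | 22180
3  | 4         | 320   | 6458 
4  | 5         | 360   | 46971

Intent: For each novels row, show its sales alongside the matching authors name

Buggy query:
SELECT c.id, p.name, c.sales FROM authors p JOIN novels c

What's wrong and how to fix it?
Bug: Missing join condition: each novels row is matched to all authors rows instead of just its own

Fix: Specify the join condition linking the foreign key to the parent id

Corrected query:
SELECT c.id, p.name, c.sales FROM authors p JOIN novels c ON c.author_id = p.id

Result:
id | name    | sales
---+---------+------
1  | Atwood  | 79502
2  | Borges  | 22180
3  | Orwell  | 6458 
4  | Le Guin | 46971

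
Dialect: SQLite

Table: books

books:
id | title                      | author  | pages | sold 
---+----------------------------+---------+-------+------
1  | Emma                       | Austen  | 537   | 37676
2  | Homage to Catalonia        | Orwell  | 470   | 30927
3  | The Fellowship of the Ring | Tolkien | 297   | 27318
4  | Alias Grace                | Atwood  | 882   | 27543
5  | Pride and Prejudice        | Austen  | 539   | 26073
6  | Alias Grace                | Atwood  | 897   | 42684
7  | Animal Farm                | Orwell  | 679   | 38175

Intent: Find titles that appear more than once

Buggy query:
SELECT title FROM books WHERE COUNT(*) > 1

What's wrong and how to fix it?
Bug: COUNT(*) is an aggregate and cannot be used in WHERE

Fix: Group first, then use HAVING for the count condition

Corrected query:
SELECT title FROM books GROUP BY title HAVING COUNT(*) > 1

Result:
title      
-----------
Alias Grace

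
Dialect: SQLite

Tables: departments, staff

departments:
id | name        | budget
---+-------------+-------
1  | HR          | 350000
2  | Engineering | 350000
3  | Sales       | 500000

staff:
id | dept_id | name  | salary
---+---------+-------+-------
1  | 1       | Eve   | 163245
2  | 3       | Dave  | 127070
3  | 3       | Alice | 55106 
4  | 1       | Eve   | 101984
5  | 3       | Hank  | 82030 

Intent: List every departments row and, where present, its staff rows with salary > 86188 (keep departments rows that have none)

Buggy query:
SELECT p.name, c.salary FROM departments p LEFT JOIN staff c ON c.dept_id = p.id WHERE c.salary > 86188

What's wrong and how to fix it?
Bug: A WHERE condition on the right-hand table after LEFT JOIN drops unmatched parents

Fix: Move the right-table condition into the ON clause so unmatched parents are kept

Corrected query:
SELECT p.name, c.salary FROM departments p LEFT JOIN staff c ON c.dept_id = p.id AND c.salary > 86188

Result:
name        | salary
------------+-------
HR          | 101984
HR          | 163245
Engineering | NULL  
Sales       | 127070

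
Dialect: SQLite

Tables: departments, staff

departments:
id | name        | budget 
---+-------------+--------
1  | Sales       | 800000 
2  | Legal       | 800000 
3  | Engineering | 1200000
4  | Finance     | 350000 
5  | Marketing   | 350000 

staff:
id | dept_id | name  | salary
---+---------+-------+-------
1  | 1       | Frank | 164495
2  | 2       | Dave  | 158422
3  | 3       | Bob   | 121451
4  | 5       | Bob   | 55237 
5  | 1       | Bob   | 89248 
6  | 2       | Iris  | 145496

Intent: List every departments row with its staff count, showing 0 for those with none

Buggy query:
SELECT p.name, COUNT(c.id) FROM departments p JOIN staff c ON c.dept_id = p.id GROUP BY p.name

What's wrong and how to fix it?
Bug: INNER JOIN drops departments rows that have no matching staff rows

Fix: Switch to LEFT JOIN to retain unmatched parent rows

Corrected query:
SELECT p.name, COUNT(c.id) FROM departments p LEFT JOIN staff c ON c.dept_id = p.id GROUP BY p.name

Result:
name        | COUNT(c.id)
------------+------------
Engineering | 1          
Finance     | 0          
Legal       | 2          
Marketing   | 1          
Sales       | 2          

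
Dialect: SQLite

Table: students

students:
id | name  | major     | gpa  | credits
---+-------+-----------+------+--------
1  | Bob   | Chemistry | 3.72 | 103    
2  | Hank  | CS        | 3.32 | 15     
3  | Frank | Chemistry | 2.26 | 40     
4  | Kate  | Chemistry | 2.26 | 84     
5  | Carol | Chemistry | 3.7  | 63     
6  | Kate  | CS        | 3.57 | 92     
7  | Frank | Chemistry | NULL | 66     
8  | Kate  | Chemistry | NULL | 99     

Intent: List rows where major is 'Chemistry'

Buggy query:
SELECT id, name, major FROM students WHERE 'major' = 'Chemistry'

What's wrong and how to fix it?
Bug: Single quotes denote string literals in SQL; the column name is being compared as a constant string

Fix: Reference the column as major without single quotes

Corrected query:
SELECT id, name, major FROM students WHERE major = 'Chemistry'

Result:
id | name  | major    
---+-------+----------
1  | Bob   | Chemistry
3  | Frank | Chemistry
4  | Kate  | Chemistry
5  | Carol | Chemistry
7  | Frank | Chemistry
8  | Kate  | Chemistry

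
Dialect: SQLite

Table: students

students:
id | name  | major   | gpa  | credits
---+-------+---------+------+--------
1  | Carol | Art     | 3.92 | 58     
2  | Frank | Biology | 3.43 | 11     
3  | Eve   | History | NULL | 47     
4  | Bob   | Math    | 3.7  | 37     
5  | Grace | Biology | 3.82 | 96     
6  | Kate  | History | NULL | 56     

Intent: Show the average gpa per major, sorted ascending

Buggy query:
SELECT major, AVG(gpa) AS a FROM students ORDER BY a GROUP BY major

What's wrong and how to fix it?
Bug: ORDER BY appears before GROUP BY; SQL clause order requires GROUP BY first

Fix: Reorder: SELECT … FROM … GROUP BY … ORDER BY …

Corrected query:
SELECT major, AVG(gpa) AS a FROM students GROUP BY major ORDER BY a

Result:
major   | a    
--------+------
History | NULL 
Biology | 3.625
Math    | 3.7  
Art     | 3.92 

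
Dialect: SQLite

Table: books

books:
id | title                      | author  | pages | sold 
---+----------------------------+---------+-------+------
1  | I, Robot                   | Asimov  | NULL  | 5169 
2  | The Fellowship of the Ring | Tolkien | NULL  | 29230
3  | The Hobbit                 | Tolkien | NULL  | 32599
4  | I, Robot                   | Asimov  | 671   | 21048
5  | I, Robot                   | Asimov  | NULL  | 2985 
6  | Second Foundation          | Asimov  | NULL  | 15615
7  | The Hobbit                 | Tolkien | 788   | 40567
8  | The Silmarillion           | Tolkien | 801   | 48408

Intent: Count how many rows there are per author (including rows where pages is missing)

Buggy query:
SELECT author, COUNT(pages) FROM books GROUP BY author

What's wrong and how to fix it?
Bug: COUNT(column) counts non-NULL values only; rows with NULL pages aren't counted

Fix: Replace COUNT(pages) with COUNT(*)

Corrected query:
SELECT author, COUNT(*) FROM books GROUP BY author

Result:
author  | COUNT(*)
--------+---------
Asimov  | 4       
Tolkien | 4       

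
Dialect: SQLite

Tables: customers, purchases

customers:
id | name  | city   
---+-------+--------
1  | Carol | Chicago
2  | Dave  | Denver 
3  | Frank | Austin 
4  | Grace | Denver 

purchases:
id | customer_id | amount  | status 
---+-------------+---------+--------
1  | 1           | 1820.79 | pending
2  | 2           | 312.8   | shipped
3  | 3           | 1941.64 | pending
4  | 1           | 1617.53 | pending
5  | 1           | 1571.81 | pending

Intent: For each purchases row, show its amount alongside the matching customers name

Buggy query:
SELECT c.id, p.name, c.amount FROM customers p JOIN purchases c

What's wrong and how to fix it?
Bug: Missing join condition: each purchases row is matched to all customers rows instead of just its own

Fix: Add ON c.customer_id = p.id to the JOIN

Corrected query:
SELECT c.id, p.name, c.amount FROM customers p JOIN purchases c ON c.customer_id = p.id

Result:
id | name  | amount 
---+-------+--------
1  | Carol | 1820.79
2  | Dave  | 312.8  
3  | Frank | 1941.64
4  | Carol | 1617.53
5  | Carol | 1571.81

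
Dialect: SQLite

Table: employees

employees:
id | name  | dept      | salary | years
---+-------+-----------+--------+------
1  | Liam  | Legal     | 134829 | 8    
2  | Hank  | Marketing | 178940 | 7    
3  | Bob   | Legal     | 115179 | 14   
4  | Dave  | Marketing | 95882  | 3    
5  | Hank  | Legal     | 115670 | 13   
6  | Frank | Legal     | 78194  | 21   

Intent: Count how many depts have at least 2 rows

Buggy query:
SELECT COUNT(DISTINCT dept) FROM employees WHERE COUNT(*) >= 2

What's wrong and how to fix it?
Bug: WHERE filters individual rows, not groups, so a group-level COUNT is invalid there

Fix: Group first with HAVING COUNT(*) >= 2, then COUNT the resulting groups

Corrected query:
SELECT COUNT(*) FROM (SELECT dept FROM employees GROUP BY dept HAVING COUNT(*) >= 2)

Result:
COUNT(*)
--------
2       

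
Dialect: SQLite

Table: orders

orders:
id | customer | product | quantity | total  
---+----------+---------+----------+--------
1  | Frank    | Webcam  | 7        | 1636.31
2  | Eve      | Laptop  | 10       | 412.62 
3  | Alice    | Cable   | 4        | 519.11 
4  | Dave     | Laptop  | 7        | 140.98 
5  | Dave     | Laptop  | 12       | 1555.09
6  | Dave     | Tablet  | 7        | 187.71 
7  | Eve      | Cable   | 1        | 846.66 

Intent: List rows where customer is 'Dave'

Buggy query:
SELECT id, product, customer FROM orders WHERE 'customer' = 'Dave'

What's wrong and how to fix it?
Bug: 'customer' in single quotes is a string literal, not the column; the comparison is literal-vs-literal and never true

Fix: Reference the column as customer without single quotes

Corrected query:
SELECT id, product, customer FROM orders WHERE customer = 'Dave'

Result:
id | product | customer
---+---------+---------
4  | Laptop  | Dave    
5  | Laptop  | Dave    
6  | Tablet  | Dave    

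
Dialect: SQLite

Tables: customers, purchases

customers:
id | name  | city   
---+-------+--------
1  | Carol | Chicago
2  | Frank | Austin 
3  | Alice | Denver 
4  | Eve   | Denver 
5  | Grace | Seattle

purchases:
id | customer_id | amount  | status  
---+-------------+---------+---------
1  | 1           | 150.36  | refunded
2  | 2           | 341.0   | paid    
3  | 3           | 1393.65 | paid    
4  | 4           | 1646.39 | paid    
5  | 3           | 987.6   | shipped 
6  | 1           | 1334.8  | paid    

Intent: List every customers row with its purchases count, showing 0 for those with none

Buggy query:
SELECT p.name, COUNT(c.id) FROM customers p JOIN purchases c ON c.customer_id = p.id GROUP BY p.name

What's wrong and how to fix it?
Bug: INNER JOIN drops customers rows that have no matching purchases rows

Fix: Switch to LEFT JOIN to retain unmatched parent rows

Corrected query:
SELECT p.name, COUNT(c.id) FROM customers p LEFT JOIN purchases c ON c.customer_id = p.id GROUP BY p.name

Result:
name  | COUNT(c.id)
------+------------
Alice | 2          
Carol | 2          
Eve   | 1          
Frank | 1          
Grace | 0          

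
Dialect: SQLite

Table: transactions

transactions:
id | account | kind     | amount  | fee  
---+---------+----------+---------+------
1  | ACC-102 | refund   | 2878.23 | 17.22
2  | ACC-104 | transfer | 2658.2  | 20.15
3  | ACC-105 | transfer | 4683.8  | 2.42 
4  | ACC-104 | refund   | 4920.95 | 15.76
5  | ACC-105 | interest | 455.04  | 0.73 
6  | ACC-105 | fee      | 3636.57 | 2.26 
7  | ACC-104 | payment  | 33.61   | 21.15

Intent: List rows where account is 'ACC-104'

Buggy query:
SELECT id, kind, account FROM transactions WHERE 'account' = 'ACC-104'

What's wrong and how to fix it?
Bug: Single quotes denote string literals in SQL; the column name is being compared as a constant string

Fix: Remove the quotes around the column name (or use double quotes for an identifier)

Corrected query:
SELECT id, kind, account FROM transactions WHERE account = 'ACC-104'

Result:
id | kind     | account
---+----------+--------
2  | transfer | ACC-104
4  | refund   | ACC-104
7  | payment  | ACC-104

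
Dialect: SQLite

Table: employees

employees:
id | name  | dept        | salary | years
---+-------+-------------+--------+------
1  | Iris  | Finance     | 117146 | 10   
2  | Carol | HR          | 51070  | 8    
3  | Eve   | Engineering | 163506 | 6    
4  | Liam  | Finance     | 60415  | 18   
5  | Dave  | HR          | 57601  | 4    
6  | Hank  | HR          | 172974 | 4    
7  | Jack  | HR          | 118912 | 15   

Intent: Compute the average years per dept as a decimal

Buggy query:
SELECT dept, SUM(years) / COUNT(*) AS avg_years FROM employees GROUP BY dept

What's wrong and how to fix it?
Bug: Both operands are integers, so '/' performs integer division and truncates

Fix: Cast one side to REAL so the division keeps the fractional part

Corrected query:
SELECT dept, SUM(years) * 1.0 / COUNT(*) AS avg_years FROM employees GROUP BY dept

Result:
dept        | avg_years
------------+----------
Engineering | 6        
Finance     | 14       
HR          | 7.75     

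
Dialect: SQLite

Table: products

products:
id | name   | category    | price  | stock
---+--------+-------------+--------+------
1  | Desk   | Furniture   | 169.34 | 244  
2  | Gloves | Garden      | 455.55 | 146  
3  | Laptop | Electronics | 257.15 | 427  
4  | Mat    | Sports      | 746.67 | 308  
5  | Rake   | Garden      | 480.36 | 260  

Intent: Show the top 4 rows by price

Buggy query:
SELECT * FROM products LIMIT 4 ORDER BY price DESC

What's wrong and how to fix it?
Bug: ORDER BY cannot follow LIMIT; LIMIT is the final clause

Fix: Swap the clauses: ORDER BY first, then LIMIT

Corrected query:
SELECT * FROM products ORDER BY price DESC LIMIT 4

Result:
id | name   | category    | price  | stock
---+--------+-------------+--------+------
4  | Mat    | Sports      | 746.67 | 308  
5  | Rake   | Garden      | 480.36 | 260  
2  | Gloves | Garden      | 455.55 | 146  
3  | Laptop | Electronics | 257.15 | 427  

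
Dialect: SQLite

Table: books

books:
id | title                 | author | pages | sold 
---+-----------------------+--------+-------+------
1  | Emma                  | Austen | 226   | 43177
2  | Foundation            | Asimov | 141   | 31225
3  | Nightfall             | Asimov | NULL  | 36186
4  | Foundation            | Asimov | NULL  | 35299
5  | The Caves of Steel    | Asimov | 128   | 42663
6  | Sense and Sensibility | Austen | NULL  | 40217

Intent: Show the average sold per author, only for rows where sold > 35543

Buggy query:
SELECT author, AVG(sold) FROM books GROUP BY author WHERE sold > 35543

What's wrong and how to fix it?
Bug: Row-level WHERE must come before GROUP BY in the clause order

Fix: Move the WHERE clause before GROUP BY

Corrected query:
SELECT author, AVG(sold) FROM books WHERE sold > 35543 GROUP BY author

Result:
author | AVG(sold)
-------+----------
Asimov | 39424.5  
Austen | 41697    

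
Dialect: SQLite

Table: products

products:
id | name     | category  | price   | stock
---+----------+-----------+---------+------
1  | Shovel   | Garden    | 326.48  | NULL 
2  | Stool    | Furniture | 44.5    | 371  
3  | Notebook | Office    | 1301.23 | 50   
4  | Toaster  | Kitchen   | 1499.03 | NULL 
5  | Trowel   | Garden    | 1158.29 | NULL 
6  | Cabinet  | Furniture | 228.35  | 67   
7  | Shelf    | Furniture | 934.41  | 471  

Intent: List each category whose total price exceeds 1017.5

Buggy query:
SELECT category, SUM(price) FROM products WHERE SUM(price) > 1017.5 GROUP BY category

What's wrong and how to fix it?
Bug: Aggregate functions cannot appear in a WHERE clause

Fix: Use HAVING (which filters groups after aggregation) instead of WHERE

Corrected query:
SELECT category, SUM(price) FROM products GROUP BY category HAVING SUM(price) > 1017.5

Result:
category  | SUM(price)
----------+-----------
Furniture | 1207.26   
Garden    | 1484.77   
Kitchen   | 1499.03   
Office    | 1301.23   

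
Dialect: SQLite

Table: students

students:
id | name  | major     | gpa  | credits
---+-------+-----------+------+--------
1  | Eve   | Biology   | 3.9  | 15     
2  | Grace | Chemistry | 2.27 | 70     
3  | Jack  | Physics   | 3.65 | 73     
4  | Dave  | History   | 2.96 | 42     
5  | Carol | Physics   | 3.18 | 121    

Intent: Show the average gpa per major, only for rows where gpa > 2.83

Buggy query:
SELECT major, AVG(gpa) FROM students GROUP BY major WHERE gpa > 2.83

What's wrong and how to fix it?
Bug: WHERE cannot follow GROUP BY

Fix: Place WHERE between FROM and GROUP BY

Corrected query:
SELECT major, AVG(gpa) FROM students WHERE gpa > 2.83 GROUP BY major

Result:
major   | AVG(gpa)
--------+---------
Biology | 3.9     
History | 2.96    
Physics | 3.415   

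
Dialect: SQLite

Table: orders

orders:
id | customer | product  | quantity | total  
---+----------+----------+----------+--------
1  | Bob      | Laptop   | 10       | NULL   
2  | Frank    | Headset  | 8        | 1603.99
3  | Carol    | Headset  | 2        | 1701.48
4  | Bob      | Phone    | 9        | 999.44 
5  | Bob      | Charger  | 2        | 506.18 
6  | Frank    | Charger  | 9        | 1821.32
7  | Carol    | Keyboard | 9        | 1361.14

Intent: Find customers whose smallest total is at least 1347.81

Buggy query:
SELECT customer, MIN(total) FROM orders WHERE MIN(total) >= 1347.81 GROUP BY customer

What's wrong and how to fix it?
Bug: Aggregates like MIN are computed per group after WHERE runs

Fix: Replace WHERE with HAVING after the GROUP BY

Corrected query:
SELECT customer, MIN(total) FROM orders GROUP BY customer HAVING MIN(total) >= 1347.81

Result:
customer | MIN(total)
---------+-----------
Carol    | 1361.14   
Frank    | 1603.99   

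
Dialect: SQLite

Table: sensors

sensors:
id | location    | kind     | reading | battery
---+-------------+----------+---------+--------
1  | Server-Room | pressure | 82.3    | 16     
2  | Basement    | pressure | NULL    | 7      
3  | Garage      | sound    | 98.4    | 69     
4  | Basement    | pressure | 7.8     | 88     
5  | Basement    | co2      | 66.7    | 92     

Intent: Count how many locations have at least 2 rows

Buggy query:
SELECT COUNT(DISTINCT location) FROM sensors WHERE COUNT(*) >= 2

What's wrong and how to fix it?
Bug: COUNT(*) cannot appear in WHERE; the per-group count doesn't exist yet

Fix: Group first with HAVING COUNT(*) >= 2, then COUNT the resulting groups

Corrected query:
SELECT COUNT(*) FROM (SELECT location FROM sensors GROUP BY location HAVING COUNT(*) >= 2)

Result:
COUNT(*)
--------
1       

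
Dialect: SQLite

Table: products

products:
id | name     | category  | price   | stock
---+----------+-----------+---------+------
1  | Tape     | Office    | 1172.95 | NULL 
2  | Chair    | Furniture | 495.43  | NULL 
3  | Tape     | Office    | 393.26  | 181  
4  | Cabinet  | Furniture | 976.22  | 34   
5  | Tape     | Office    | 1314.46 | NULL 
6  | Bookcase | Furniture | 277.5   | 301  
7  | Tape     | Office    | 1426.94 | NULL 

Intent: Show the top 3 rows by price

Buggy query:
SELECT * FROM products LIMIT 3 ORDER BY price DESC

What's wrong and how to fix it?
Bug: ORDER BY cannot follow LIMIT; LIMIT is the final clause

Fix: Swap the clauses: ORDER BY first, then LIMIT

Corrected query:
SELECT * FROM products ORDER BY price DESC LIMIT 3

Result:
id | name | category | price   | stock
---+------+----------+---------+------
7  | Tape | Office   | 1426.94 | NULL 
5  | Tape | Office   | 1314.46 | NULL 
1  | Tape | Office   | 1172.95 | NULL 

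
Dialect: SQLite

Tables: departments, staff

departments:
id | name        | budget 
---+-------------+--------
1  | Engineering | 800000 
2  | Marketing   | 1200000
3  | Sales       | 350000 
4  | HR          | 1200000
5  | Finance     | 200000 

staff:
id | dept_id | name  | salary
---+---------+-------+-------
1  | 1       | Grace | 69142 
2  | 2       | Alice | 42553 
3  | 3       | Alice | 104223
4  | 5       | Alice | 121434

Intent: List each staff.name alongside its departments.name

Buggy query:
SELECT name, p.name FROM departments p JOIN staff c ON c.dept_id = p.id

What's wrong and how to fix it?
Bug: Both tables have a 'name' column; the unqualified reference is ambiguous

Fix: Prefix ambiguous columns with the table alias

Corrected query:
SELECT c.name, p.name FROM departments p JOIN staff c ON c.dept_id = p.id

Result:
name  | name       
------+------------
Grace | Engineering
Alice | Marketing  
Alice | Sales      
Alice | Finance    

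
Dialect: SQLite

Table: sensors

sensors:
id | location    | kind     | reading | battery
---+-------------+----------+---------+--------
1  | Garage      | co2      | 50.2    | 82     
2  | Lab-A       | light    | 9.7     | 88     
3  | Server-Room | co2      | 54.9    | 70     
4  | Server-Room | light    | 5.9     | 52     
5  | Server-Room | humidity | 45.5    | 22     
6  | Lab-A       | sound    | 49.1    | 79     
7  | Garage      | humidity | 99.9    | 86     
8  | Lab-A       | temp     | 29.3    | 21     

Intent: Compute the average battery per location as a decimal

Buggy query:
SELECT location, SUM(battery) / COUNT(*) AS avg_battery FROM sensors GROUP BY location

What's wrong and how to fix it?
Bug: Both operands are integers, so '/' performs integer division and truncates

Fix: Multiply by 1.0 (or CAST to REAL) to force floating-point division

Corrected query:
SELECT location, SUM(battery) * 1.0 / COUNT(*) AS avg_battery FROM sensors GROUP BY location

Result:
location    | avg_battery
------------+------------
Garage      | 84         
Lab-A       | 62.666667  
Server-Room | 48         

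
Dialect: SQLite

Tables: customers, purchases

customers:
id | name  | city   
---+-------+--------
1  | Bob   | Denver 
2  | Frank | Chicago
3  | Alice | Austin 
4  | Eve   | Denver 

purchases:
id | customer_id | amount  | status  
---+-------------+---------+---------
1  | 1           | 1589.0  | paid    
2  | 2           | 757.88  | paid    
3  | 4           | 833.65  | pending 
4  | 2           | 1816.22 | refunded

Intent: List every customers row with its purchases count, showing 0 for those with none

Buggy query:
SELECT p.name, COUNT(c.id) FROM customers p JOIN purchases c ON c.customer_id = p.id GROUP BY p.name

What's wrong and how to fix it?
Bug: An inner join excludes parents with zero children

Fix: Switch to LEFT JOIN to retain unmatched parent rows

Corrected query:
SELECT p.name, COUNT(c.id) FROM customers p LEFT JOIN purchases c ON c.customer_id = p.id GROUP BY p.name

Result:
name  | COUNT(c.id)
------+------------
Alice | 0          
Bob   | 1          
Eve   | 1          
Frank | 2          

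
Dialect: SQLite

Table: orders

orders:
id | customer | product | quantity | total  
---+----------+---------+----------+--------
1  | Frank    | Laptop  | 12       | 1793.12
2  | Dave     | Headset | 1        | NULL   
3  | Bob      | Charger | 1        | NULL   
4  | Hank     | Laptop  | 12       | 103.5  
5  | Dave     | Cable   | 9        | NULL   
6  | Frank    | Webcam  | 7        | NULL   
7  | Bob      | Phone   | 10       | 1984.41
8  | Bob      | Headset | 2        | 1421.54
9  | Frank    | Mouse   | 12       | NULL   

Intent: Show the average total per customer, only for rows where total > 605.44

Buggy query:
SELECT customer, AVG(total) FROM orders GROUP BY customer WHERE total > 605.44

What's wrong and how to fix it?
Bug: WHERE cannot follow GROUP BY

Fix: Place WHERE between FROM and GROUP BY

Corrected query:
SELECT customer, AVG(total) FROM orders WHERE total > 605.44 GROUP BY customer

Result:
customer | AVG(total)
---------+-----------
Bob      | 1702.975  
Frank    | 1793.12   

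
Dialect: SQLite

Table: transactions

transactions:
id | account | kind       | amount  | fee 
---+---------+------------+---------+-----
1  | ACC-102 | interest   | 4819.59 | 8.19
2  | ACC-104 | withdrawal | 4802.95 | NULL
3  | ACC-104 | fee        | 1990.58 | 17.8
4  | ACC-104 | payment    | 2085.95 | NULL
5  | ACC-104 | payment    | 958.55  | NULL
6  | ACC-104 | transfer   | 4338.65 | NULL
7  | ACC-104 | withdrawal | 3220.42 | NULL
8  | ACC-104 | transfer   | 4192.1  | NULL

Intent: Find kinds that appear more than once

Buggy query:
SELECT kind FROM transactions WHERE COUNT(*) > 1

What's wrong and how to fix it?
Bug: WHERE can't reference COUNT(*); aggregates are computed after WHERE

Fix: Group first, then use HAVING for the count condition

Corrected query:
SELECT kind FROM transactions GROUP BY kind HAVING COUNT(*) > 1

Result:
kind      
----------
payment   
transfer  
withdrawal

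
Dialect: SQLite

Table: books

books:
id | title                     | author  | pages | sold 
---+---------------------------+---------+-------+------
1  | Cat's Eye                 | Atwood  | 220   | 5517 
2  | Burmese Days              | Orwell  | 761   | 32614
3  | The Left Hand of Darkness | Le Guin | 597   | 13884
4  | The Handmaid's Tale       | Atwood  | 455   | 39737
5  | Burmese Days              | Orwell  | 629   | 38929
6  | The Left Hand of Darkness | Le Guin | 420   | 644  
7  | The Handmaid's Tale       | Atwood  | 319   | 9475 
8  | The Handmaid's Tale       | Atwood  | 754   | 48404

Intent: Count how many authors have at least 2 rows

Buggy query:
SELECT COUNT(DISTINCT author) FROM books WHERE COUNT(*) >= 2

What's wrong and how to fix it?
Bug: WHERE filters individual rows, not groups, so a group-level COUNT is invalid there

Fix: Group first with HAVING COUNT(*) >= 2, then COUNT the resulting groups

Corrected query:
SELECT COUNT(*) FROM (SELECT author FROM books GROUP BY author HAVING COUNT(*) >= 2)

Result:
COUNT(*)
--------
3       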